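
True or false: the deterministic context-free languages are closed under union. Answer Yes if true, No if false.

No

{aⁿbⁿ : n≥0} and {aⁿb²ⁿ : n≥0} are each accepted by a deterministic PDA (push the a's; pop one per b, respectively one per two b's), but their union U is not. Suppose a DPDA M accepted U. Being deterministic, M has a single run on aⁿb²ⁿ, and since aⁿbⁿ ∈ U that run passes through an accepting configuration right after consuming the prefix aⁿbⁿ and then goes on to accept again after n more b's. Build an ordinary (nondeterministic) PDA M′ that simulates M on a's and b's and, at any moment when M is in an accepting state, may switch to a second mode in which it reads only c's, feeding each c to M as a b; M′ accepts when M does. Then M′ accepts aⁱbʲcᵏ (k≥1) exactly when both aⁱbʲ ∈ U and aⁱbʲ⁺ᵏ ∈ U, and checking the four cases (i=j or j=2i, combined with j+k=i or j+k=2i) leaves only i=j=k: so L(M′) ∩ a*b*c⁺ = {aⁿbⁿcⁿ : n≥1} would be context-free, which it is not (pumping lemma) — contradiction. (The union is an unambiguous CFL; it is determinism, not unambiguity, that fails.)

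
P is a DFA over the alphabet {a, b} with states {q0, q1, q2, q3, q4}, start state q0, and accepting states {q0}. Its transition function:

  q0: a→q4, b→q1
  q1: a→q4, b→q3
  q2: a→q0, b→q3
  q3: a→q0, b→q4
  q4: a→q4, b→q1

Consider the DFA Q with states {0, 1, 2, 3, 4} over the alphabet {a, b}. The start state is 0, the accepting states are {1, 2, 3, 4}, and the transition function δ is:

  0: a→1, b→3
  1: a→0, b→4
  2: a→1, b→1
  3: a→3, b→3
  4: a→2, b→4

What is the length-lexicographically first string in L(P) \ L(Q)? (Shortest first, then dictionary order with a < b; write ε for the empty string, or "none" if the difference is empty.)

The empty string ε is accepted by P but not by Q.
Since ε is the unique shortest string, it is the required witness.

ε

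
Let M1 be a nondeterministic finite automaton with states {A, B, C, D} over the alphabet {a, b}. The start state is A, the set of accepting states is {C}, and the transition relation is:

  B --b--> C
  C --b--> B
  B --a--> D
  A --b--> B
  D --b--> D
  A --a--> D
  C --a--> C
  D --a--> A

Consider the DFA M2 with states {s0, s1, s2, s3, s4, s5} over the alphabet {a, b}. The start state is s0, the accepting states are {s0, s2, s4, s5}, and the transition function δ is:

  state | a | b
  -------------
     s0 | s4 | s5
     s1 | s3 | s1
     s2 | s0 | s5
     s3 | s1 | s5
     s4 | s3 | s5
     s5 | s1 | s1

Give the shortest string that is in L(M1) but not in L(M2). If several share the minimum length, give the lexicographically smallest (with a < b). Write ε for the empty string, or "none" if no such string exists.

bb

The string bb is accepted by M1 but not by M2.
No shorter string lies in the difference, and bb is the lexicographically first length-2 string in L(M1) \ L(M2).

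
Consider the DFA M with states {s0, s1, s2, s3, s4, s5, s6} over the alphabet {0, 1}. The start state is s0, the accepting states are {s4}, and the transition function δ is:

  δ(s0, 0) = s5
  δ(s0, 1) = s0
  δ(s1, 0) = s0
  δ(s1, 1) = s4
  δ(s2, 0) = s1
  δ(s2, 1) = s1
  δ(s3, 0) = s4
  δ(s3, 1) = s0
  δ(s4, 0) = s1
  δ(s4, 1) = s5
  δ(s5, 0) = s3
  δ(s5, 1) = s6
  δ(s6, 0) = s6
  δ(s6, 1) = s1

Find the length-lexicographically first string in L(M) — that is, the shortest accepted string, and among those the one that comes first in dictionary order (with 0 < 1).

000

A breadth-first search from s0 reaches an accepting state first via the path s0 → s5 → s3 → s4 on input 000.
No string of length < 3 is accepted (BFS exhausts all shorter strings without reaching an accepting state), and 000 is the lexicographically least accepting string of length 3.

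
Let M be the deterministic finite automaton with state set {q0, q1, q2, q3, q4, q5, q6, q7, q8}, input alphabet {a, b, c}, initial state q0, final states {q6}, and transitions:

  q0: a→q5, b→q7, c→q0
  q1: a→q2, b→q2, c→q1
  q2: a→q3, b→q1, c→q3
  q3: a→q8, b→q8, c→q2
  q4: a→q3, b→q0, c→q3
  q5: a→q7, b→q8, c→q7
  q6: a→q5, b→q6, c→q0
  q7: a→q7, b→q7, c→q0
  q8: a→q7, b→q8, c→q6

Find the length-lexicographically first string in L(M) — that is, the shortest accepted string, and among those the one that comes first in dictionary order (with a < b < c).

A breadth-first search from q0 reaches an accepting state first via the path q0 → q5 → q8 → q6 on input abc.
No string of length < 3 is accepted (BFS exhausts all shorter strings without reaching an accepting state), and abc is the lexicographically least accepting string of length 3.

abc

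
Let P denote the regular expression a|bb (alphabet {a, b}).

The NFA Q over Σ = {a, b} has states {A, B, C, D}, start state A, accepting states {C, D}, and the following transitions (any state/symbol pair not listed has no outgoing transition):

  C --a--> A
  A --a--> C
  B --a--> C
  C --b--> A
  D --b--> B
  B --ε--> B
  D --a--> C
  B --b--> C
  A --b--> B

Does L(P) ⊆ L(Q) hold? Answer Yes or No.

Yes

Converting the expression P to a DFA (subset construction, then merging equivalent states) gives the minimal DFA with states {p0, p1, p2, p3}, start state p0, accepting states {p1} and transitions p0: a→p1, b→p2; p1: a→p3, b→p3; p2: a→p3, b→p1; p3: a→p3, b→p3.
Exploring the product automaton P × Q from the start pair (p0, A), following both machines on each input symbol, reaches 6 state pairs: (p0, A), (p1, C), (p2, B), (p3, A), (p3, C), (p3, B).
P accepts in {p1} and Q accepts in {C, D}. The reachable pairs whose P-component is accepting are (p1, C); in each of them the Q-component is accepting too, so the product for L(P) \ L(Q) (P-component accepting, Q-component rejecting) has no reachable accepting pair and the difference is empty.
Hence every string in L(P) is also in L(Q).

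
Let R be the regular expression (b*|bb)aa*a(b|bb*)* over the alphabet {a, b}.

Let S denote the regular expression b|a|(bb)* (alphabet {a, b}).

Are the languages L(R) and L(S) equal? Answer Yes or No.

The string aa is accepted by R but rejected by S.
So L(R) ≠ L(S).

No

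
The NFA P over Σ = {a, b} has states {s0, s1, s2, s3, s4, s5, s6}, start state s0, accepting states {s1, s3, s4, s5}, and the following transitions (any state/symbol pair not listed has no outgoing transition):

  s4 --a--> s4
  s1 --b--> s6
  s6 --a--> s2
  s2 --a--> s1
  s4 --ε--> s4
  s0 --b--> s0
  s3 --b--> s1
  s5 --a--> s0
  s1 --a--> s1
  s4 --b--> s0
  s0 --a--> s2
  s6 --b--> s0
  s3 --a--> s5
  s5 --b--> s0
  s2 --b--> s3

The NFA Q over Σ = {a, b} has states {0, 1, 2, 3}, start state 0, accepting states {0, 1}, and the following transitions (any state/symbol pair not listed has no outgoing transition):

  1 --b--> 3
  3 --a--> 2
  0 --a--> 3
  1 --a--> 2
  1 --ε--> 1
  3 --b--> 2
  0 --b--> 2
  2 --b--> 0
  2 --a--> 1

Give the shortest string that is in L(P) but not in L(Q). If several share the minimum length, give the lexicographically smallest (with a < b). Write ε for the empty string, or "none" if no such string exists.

aa

The string aa is accepted by P but not by Q.
No shorter string lies in the difference, and aa is the lexicographically first length-2 string in L(P) \ L(Q).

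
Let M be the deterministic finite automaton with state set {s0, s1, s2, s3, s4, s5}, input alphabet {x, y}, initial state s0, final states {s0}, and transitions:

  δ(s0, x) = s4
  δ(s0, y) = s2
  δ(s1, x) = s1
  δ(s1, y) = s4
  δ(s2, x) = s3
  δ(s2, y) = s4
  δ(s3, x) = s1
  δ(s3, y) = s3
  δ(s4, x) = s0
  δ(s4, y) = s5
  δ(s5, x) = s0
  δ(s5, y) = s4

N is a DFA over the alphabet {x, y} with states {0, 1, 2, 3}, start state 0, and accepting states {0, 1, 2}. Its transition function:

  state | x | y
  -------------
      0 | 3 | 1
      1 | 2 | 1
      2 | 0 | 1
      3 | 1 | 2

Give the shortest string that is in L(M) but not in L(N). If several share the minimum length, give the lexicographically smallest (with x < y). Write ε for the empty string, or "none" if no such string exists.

yyxxx

The string yyxxx is accepted by M but not by N.
No shorter string lies in the difference, and yyxxx is the lexicographically first length-5 string in L(M) \ L(N).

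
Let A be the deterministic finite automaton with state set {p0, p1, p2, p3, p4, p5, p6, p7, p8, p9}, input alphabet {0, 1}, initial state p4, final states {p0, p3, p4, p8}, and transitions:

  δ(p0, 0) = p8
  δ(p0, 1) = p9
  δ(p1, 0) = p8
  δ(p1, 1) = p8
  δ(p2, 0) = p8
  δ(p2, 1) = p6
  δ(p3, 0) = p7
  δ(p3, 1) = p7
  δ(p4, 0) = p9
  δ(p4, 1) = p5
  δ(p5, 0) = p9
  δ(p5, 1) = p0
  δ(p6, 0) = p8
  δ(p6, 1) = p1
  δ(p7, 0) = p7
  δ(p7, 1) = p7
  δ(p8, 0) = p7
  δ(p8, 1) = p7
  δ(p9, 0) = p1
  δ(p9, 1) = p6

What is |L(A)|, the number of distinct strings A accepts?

The useful subgraph on states {p0, p1, p4, p5, p6, p8, p9} is acyclic, so L(A) is finite; the longest accepting path visits 7 useful states, giving maximum string length 6.
Counting accepting paths from p4 by length: 1 of length 0, 1 of length 2, 4 of length 3, 5 of length 4, 5 of length 5, 2 of length 6. Total 18.

18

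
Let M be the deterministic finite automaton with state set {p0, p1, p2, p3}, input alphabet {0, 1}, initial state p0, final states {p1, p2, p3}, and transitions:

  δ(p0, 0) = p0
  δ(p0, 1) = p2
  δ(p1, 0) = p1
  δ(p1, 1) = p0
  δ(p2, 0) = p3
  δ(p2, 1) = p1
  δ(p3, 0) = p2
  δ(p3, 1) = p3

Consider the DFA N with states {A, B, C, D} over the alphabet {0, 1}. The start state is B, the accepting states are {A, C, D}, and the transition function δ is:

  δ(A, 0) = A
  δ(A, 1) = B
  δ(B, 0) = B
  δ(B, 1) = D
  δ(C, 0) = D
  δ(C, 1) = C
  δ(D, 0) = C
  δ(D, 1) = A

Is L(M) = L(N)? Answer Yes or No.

Yes

Exploring the product automaton M × N from the start pair (p0, B), following both machines on each input symbol, reaches 4 state pairs: (p0, B), (p2, D), (p3, C), (p1, A).
M accepts in {p1, p2, p3} and N accepts in {A, C, D}. In every reachable pair the two components are either both accepting — (p2, D), (p3, C), (p1, A) — or both non-accepting, so no string is accepted by exactly one of the machines: L(M) \ L(N) and L(N) \ L(M) are both empty.
Hence every string is accepted by M iff it is accepted by N, and the two languages coincide.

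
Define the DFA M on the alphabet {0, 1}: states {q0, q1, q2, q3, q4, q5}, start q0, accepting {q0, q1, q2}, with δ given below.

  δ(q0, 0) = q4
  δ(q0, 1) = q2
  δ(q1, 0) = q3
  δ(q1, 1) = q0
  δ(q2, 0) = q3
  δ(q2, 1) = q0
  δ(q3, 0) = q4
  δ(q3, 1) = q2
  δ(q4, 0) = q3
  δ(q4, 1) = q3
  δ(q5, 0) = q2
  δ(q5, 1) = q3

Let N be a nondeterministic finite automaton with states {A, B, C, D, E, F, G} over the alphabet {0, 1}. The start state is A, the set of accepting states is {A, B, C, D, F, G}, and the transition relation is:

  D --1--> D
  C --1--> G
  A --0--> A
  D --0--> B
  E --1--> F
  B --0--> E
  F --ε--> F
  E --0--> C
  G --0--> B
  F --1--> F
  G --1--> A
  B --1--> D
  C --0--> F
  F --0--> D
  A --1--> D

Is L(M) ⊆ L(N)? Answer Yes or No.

Exploring the product automaton M × N from the start pair (q0, A), following both machines on each input symbol, reaches 20 state pairs: (q0, A), (q4, A), (q2, D), (q3, A), (q3, D), (q3, B), (q0, D), (q4, B), (q4, E), (q3, E), (q3, C), (q3, F), (q4, C), (q2, F), (q4, F), (q2, G), (q4, D), (q3, G), (q0, F), (q2, A).
M accepts in {q0, q1, q2} and N accepts in {A, B, C, D, F, G}. The reachable pairs whose M-component is accepting are (q0, A), (q2, D), (q0, D), (q2, F), (q2, G), (q0, F), (q2, A); in each of them the N-component is accepting too, so the product for L(M) \ L(N) (M-component accepting, N-component rejecting) has no reachable accepting pair and the difference is empty.
Hence every string in L(M) is also in L(N).

Yes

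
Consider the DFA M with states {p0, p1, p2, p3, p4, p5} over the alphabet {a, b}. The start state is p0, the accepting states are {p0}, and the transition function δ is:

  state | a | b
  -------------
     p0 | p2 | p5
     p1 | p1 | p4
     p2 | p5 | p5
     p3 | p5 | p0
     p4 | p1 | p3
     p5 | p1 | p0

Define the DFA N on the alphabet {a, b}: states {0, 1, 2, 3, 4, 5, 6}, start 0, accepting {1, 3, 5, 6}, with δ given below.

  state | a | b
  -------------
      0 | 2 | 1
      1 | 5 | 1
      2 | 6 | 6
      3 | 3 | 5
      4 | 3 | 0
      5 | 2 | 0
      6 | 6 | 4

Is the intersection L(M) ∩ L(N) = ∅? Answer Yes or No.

The string bb is accepted by both M and N.
Hence L(M) ∩ L(N) ≠ ∅.

No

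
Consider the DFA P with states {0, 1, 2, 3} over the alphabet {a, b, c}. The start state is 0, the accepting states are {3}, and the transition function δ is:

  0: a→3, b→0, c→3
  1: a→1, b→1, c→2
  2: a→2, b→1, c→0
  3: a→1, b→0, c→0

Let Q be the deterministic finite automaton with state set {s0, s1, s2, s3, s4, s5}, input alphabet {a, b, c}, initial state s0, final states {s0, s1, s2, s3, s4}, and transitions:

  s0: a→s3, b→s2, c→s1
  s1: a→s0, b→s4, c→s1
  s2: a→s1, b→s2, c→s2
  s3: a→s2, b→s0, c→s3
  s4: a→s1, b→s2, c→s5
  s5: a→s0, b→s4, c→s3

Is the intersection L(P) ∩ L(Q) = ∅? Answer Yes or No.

No

The string a is accepted by both P and Q.
Hence L(P) ∩ L(Q) ≠ ∅.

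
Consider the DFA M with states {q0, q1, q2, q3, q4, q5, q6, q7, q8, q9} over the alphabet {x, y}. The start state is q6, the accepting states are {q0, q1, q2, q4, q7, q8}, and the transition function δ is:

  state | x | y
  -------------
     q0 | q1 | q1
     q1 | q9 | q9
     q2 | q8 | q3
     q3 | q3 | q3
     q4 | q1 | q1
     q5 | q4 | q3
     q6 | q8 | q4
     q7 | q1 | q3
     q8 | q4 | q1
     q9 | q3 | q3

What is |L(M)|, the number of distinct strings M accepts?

8

The useful subgraph on states {q1, q4, q6, q8} is acyclic, so L(M) is finite; the longest accepting path visits 4 useful states, giving maximum string length 3.
Counting accepting paths from q6 by length: 2 of length 1, 4 of length 2, 2 of length 3. Total 8.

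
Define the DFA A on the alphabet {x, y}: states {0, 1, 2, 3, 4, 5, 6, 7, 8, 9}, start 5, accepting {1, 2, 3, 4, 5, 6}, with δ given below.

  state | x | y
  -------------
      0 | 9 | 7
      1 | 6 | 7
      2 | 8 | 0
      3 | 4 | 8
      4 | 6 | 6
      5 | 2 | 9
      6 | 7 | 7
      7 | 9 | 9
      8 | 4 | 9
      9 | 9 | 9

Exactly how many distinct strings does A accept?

The useful subgraph on states {2, 4, 5, 6, 8} is acyclic, so L(A) is finite; the longest accepting path visits 5 useful states, giving maximum string length 4.
Counting accepting paths from 5 by length: 1 of length 0, 1 of length 1, 1 of length 3, 2 of length 4. Total 5.

5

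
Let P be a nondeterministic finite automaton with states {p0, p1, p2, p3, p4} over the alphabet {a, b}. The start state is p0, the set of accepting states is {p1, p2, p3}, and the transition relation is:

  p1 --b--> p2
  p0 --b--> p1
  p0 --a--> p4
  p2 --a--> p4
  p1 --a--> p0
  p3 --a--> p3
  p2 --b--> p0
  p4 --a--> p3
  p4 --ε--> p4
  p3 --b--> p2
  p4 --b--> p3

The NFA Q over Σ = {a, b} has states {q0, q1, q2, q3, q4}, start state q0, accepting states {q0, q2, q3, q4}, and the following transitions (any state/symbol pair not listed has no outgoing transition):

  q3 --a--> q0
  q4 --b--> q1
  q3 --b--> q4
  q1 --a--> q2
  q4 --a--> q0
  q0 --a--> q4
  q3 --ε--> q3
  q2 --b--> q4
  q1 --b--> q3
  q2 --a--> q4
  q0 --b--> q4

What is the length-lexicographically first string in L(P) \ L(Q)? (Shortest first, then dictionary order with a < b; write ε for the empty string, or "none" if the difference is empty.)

The string ab is accepted by P but not by Q.
No shorter string lies in the difference, and ab is the lexicographically first length-2 string in L(P) \ L(Q).

ab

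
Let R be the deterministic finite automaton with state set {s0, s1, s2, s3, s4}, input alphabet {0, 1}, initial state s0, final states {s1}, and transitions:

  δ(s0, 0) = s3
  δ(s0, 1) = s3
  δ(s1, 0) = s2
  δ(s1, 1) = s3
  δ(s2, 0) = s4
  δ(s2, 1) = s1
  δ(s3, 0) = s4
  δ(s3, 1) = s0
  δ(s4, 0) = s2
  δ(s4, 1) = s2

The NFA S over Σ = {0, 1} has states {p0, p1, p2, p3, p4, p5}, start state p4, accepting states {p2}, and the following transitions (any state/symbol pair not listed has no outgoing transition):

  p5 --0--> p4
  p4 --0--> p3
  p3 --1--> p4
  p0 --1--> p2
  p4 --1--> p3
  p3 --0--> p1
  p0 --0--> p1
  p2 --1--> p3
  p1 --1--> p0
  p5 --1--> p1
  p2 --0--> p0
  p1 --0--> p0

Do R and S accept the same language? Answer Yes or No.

Yes

Exploring the product automaton R × S from the start pair (s0, p4), following both machines on each input symbol, reaches 5 state pairs: (s0, p4), (s3, p3), (s4, p1), (s2, p0), (s1, p2).
R accepts in {s1} and S accepts in {p2}. In every reachable pair the two components are either both accepting — (s1, p2) — or both non-accepting, so no string is accepted by exactly one of the machines: L(R) \ L(S) and L(S) \ L(R) are both empty.
Hence every string is accepted by R iff it is accepted by S, and the two languages coincide.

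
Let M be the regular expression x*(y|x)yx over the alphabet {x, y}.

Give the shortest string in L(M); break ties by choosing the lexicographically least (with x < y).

xyx

By inspection of the expression, no string of length less than 3 matches, and xyx is the lexicographically first match of length 3.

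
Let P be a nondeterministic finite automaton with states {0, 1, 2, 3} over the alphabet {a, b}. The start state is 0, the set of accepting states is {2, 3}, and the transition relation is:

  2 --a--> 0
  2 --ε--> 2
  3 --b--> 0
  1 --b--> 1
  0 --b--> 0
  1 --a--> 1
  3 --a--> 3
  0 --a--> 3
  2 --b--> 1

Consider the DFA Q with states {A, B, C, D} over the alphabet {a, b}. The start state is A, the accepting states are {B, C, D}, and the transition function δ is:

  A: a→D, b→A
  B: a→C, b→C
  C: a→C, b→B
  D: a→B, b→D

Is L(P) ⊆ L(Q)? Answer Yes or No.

Exploring the product automaton P × Q from the start pair (0, A), following both machines on each input symbol, reaches 7 state pairs: (0, A), (3, D), (3, B), (0, D), (3, C), (0, C), (0, B).
P accepts in {2, 3} and Q accepts in {B, C, D}. The reachable pairs whose P-component is accepting are (3, D), (3, B), (3, C); in each of them the Q-component is accepting too, so the product for L(P) \ L(Q) (P-component accepting, Q-component rejecting) has no reachable accepting pair and the difference is empty.
Hence every string in L(P) is also in L(Q).

Yes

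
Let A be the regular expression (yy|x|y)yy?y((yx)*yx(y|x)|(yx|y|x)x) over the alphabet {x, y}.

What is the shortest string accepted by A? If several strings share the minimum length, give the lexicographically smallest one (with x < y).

xyyxx

By inspection of the expression, no string of length less than 5 matches, and xyyxx is the lexicographically first match of length 5.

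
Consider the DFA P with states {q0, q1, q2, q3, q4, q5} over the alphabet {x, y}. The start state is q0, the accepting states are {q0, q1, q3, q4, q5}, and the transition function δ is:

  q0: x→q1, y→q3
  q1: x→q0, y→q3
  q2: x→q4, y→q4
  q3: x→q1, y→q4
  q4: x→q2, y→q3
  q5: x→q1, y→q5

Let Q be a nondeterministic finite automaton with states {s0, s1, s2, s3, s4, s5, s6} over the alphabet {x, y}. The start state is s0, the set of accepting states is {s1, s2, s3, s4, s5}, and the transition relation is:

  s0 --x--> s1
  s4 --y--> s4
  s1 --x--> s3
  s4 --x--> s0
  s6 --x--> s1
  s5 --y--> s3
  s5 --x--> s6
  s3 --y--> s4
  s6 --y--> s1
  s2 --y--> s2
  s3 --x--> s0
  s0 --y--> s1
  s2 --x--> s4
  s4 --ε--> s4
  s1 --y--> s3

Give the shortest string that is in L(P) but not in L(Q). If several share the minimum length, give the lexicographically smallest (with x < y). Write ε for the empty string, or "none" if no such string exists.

The empty string ε is accepted by P but not by Q.
Since ε is the unique shortest string, it is the required witness.

ε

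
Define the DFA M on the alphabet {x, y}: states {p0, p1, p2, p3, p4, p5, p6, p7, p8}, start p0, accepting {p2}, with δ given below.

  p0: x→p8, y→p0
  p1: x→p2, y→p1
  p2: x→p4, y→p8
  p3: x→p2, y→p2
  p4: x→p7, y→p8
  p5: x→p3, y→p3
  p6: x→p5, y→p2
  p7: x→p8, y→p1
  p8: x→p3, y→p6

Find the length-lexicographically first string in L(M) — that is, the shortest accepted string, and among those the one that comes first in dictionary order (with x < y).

xxx

A breadth-first search from p0 reaches an accepting state first via the path p0 → p8 → p3 → p2 on input xxx.
No string of length < 3 is accepted (BFS exhausts all shorter strings without reaching an accepting state), and xxx is the lexicographically least accepting string of length 3.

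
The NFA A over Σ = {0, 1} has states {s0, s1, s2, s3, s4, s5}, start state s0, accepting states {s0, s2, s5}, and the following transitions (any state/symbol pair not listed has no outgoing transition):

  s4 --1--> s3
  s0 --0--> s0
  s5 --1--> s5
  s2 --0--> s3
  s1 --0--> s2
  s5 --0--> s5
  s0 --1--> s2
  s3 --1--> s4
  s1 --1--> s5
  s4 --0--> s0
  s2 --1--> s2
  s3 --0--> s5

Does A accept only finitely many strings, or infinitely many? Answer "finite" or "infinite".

State s0 is reachable from the start and can reach an accepting state, and it lies on the cycle s0 → s0.
Traversing that cycle any number of times yields accepted strings of unbounded length, so the language is infinite.

infinite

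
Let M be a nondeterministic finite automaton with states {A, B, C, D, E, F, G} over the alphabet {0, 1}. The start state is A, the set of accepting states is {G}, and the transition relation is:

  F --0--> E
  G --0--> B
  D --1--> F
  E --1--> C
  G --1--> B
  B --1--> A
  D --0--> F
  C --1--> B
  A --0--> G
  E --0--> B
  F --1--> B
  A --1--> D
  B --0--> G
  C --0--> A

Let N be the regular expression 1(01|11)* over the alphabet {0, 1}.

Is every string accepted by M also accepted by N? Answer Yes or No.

No

The string 0 is in L(M) but not in L(N).
So L(M) ⊄ L(N).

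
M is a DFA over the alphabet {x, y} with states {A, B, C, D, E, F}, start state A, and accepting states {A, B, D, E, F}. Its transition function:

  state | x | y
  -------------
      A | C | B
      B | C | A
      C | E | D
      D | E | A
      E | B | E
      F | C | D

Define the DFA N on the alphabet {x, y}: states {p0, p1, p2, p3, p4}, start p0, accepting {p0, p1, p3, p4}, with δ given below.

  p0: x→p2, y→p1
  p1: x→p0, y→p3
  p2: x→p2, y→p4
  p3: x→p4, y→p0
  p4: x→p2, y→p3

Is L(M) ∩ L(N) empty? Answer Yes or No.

The empty string ε is accepted by both M and N.
Hence L(M) ∩ L(N) ≠ ∅.

No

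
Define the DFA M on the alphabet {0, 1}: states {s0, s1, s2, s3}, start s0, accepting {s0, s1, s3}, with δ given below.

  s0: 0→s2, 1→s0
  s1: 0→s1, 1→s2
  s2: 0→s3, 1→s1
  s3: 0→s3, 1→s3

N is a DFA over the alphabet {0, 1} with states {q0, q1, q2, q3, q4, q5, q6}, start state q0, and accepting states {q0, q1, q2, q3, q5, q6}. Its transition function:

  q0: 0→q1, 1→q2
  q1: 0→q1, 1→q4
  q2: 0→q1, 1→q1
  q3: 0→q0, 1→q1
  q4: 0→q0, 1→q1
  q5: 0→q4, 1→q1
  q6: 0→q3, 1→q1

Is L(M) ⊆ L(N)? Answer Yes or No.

No

The string 01 is in L(M) but not in L(N).
So L(M) ⊄ L(N).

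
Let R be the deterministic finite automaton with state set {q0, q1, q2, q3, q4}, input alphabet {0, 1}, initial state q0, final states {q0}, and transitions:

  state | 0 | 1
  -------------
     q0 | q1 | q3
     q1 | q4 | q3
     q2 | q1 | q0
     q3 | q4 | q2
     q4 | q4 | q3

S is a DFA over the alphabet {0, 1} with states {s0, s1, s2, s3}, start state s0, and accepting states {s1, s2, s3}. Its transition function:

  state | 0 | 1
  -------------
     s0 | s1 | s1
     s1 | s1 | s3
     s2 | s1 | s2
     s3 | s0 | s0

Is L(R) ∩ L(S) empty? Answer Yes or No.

No

The string 0111 is accepted by both R and S.
Hence L(R) ∩ L(S) ≠ ∅.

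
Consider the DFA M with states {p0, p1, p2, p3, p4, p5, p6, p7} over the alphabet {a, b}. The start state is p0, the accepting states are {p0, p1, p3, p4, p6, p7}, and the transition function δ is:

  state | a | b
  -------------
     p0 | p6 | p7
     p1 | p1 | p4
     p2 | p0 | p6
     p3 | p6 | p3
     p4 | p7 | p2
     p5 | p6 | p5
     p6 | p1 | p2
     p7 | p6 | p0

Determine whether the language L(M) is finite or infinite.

infinite

State p1 is reachable from the start and can reach an accepting state, and it lies on the cycle p1 → p1.
Traversing that cycle any number of times yields accepted strings of unbounded length, so the language is infinite.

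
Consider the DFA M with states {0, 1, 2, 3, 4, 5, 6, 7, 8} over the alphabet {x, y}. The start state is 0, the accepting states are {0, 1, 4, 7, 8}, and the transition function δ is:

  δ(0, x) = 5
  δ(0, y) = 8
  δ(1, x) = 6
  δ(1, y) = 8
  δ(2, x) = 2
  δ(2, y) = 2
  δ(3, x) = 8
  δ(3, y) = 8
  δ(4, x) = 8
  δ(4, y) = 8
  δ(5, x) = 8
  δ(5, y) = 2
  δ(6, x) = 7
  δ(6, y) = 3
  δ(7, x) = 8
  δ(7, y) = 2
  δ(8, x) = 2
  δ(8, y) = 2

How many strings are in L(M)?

3

The useful subgraph on states {0, 5, 8} is acyclic, so L(M) is finite; the longest accepting path visits 3 useful states, giving maximum string length 2.
Counting accepting paths from 0 by length: 1 of length 0, 1 of length 1, 1 of length 2. Total 3.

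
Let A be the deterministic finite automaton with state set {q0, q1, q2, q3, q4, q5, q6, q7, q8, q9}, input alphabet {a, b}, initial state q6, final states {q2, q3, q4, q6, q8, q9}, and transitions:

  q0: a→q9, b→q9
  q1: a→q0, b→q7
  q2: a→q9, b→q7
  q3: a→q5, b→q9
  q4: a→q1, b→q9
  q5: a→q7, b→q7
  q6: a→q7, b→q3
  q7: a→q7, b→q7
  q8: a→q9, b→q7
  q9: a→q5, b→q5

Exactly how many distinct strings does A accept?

The useful subgraph on states {q3, q6, q9} is acyclic, so L(A) is finite; the longest accepting path visits 3 useful states, giving maximum string length 2.
Counting accepting paths from q6 by length: 1 of length 0, 1 of length 1, 1 of length 2. Total 3.

3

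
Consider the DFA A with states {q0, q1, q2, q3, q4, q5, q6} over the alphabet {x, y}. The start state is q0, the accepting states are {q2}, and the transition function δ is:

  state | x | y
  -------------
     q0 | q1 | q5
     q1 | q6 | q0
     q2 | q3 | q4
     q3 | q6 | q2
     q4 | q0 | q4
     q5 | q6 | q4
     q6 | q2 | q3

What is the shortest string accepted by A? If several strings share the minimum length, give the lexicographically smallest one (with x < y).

xxx

A breadth-first search from q0 reaches an accepting state first via the path q0 → q1 → q6 → q2 on input xxx.
No string of length < 3 is accepted (BFS exhausts all shorter strings without reaching an accepting state), and xxx is the lexicographically least accepting string of length 3.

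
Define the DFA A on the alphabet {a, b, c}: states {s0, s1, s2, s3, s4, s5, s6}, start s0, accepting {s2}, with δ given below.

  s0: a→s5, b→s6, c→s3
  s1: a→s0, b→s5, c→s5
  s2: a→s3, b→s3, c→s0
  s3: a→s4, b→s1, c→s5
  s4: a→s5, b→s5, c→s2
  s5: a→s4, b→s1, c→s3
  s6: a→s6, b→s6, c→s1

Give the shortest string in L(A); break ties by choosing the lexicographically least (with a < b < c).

A breadth-first search from s0 reaches an accepting state first via the path s0 → s5 → s4 → s2 on input aac.
No string of length < 3 is accepted (BFS exhausts all shorter strings without reaching an accepting state), and aac is the lexicographically least accepting string of length 3.

aac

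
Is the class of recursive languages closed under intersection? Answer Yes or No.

Run both deciders on the input and accept iff both accept; the combined machine always halts.
So the recursive languages are closed under intersection.

Yes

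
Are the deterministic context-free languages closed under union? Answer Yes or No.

{aⁿbⁿ : n≥0} and {aⁿb²ⁿ : n≥0} are each accepted by a deterministic PDA (push the a's; pop one per b, respectively one per two b's), but their union U is not. Suppose a DPDA M accepted U. Being deterministic, M has a single run on aⁿb²ⁿ, and since aⁿbⁿ ∈ U that run passes through an accepting configuration right after consuming the prefix aⁿbⁿ and then goes on to accept again after n more b's. Build an ordinary (nondeterministic) PDA M′ that simulates M on a's and b's and, at any moment when M is in an accepting state, may switch to a second mode in which it reads only c's, feeding each c to M as a b; M′ accepts when M does. Then M′ accepts aⁱbʲcᵏ (k≥1) exactly when both aⁱbʲ ∈ U and aⁱbʲ⁺ᵏ ∈ U, and checking the four cases (i=j or j=2i, combined with j+k=i or j+k=2i) leaves only i=j=k: so L(M′) ∩ a*b*c⁺ = {aⁿbⁿcⁿ : n≥1} would be context-free, which it is not (pumping lemma) — contradiction. (The union is an unambiguous CFL; it is determinism, not unambiguity, that fails.)

No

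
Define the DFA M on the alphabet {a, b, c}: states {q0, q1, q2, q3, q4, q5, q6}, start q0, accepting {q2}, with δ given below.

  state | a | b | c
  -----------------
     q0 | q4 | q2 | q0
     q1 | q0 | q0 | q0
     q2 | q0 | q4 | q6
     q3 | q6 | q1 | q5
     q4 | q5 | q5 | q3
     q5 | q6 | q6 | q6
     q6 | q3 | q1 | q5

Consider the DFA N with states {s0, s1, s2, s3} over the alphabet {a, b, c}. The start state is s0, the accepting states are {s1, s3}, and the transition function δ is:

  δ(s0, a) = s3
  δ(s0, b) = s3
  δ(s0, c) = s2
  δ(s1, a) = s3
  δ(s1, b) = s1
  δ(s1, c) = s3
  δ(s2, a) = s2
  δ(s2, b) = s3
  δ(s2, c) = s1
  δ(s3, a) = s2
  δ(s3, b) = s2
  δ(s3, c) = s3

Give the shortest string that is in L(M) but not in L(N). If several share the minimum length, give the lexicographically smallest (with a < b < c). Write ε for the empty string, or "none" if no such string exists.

cccb

The string cccb is accepted by M but not by N.
No shorter string lies in the difference, and cccb is the lexicographically first length-4 string in L(M) \ L(N).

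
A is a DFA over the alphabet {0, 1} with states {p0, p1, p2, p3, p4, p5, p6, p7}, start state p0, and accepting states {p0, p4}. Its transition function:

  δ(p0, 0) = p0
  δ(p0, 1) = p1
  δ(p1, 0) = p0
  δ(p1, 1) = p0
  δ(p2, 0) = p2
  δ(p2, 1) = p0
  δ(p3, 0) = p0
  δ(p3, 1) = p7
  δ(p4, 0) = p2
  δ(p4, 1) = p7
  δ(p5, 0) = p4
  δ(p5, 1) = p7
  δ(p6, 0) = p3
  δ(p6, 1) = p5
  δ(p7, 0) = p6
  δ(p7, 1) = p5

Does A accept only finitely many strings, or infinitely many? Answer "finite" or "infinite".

infinite

State p0 is reachable from the start and can reach an accepting state, and it lies on the cycle p0 → p0.
Traversing that cycle any number of times yields accepted strings of unbounded length, so the language is infinite.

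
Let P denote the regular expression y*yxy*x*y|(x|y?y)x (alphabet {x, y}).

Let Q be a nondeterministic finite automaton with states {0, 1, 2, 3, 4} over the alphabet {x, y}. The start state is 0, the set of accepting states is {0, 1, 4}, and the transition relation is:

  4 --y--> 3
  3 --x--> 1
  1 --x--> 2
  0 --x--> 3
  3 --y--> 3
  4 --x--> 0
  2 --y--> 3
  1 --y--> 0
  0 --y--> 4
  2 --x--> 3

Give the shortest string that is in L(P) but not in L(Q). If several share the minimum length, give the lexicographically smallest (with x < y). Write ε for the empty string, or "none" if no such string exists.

yxxy

The string yxxy is accepted by P but not by Q.
No shorter string lies in the difference, and yxxy is the lexicographically first length-4 string in L(P) \ L(Q).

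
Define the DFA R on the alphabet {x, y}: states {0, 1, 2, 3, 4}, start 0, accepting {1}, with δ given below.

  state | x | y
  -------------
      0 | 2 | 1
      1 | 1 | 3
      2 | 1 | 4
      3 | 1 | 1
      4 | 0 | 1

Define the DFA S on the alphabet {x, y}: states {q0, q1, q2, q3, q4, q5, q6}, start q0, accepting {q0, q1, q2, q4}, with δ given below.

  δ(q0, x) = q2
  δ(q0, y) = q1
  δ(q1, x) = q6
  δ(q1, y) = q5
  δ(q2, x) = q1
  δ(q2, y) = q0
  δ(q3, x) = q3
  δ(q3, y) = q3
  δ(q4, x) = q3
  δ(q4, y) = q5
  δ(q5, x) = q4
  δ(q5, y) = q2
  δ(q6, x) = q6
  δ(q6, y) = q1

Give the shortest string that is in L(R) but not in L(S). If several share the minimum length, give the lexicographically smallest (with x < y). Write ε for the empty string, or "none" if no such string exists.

yx

The string yx is accepted by R but not by S.
No shorter string lies in the difference, and yx is the lexicographically first length-2 string in L(R) \ L(S).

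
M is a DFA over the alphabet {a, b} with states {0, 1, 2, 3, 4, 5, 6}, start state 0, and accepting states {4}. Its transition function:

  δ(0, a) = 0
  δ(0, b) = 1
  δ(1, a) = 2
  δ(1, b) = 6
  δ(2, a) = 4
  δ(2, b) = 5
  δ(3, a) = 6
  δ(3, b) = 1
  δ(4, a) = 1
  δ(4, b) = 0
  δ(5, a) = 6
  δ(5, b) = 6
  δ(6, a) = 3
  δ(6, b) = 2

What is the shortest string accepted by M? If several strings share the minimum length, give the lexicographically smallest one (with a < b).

baa

A breadth-first search from 0 reaches an accepting state first via the path 0 → 1 → 2 → 4 on input baa.
No string of length < 3 is accepted (BFS exhausts all shorter strings without reaching an accepting state), and baa is the lexicographically least accepting string of length 3.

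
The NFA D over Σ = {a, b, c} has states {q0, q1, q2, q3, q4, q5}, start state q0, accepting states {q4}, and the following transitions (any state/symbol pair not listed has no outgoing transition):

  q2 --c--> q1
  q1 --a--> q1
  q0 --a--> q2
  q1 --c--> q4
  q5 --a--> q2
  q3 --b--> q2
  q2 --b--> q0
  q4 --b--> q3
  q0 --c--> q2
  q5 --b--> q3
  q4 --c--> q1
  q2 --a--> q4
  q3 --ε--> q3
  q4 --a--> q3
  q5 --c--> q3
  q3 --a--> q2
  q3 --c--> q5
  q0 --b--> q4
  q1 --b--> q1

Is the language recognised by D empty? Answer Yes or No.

No

The string b is accepted: the run q0 → q4 ends in the accepting state q4.
Since at least one string is accepted, L(D) is not empty.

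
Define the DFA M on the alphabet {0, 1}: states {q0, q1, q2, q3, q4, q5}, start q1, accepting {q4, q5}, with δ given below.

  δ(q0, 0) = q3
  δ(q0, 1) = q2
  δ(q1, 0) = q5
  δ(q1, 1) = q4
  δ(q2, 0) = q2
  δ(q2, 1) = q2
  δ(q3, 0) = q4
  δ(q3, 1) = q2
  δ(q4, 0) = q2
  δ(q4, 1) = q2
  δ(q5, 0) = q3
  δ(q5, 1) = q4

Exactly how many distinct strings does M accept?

4

The useful subgraph on states {q1, q3, q4, q5} is acyclic, so L(M) is finite; the longest accepting path visits 4 useful states, giving maximum string length 3.
Counting accepting paths from q1 by length: 2 of length 1, 1 of length 2, 1 of length 3. Total 4.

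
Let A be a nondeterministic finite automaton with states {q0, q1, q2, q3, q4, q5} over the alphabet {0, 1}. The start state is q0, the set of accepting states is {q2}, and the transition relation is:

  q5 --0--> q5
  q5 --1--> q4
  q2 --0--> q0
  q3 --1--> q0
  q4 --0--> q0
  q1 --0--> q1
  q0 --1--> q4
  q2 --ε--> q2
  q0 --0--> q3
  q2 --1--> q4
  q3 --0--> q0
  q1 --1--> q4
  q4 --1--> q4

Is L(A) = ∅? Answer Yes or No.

The states reachable from the start state are {q0, q3, q4}.
None of the accepting states {q2} is reachable, so no string is accepted and L(A) = ∅.

Yes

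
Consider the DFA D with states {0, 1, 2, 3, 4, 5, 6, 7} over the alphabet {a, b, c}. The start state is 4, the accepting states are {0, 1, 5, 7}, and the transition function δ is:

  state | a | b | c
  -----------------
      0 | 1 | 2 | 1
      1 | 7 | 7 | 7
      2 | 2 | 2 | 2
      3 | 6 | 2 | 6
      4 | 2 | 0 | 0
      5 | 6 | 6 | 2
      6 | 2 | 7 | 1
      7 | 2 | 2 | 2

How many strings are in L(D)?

The useful subgraph on states {0, 1, 4, 7} is acyclic, so L(D) is finite; the longest accepting path visits 4 useful states, giving maximum string length 3.
Counting accepting paths from 4 by length: 2 of length 1, 4 of length 2, 12 of length 3. Total 18.

18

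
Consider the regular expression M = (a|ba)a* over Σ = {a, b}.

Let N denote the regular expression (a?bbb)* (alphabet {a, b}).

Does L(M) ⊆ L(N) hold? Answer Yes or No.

The string a is in L(M) but not in L(N).
So L(M) ⊄ L(N).

No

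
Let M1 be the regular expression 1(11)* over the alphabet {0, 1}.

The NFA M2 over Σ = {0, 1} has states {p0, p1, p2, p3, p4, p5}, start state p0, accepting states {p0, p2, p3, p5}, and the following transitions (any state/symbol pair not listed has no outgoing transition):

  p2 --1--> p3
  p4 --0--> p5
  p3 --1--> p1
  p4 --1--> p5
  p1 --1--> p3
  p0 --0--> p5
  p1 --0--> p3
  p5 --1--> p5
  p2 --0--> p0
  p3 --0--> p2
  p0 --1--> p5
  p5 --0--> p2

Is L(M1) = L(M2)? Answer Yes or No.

The empty string ε is accepted by M2 but rejected by M1.
So L(M1) ≠ L(M2).

No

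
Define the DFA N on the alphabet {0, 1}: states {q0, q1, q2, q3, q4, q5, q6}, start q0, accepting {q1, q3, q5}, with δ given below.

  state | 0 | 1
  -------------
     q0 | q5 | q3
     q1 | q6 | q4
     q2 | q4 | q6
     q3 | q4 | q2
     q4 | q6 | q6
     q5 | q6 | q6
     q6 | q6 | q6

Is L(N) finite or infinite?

The useful states (reachable from q0 and able to reach an accepting state) are {q0, q3, q5}.
Restricted to these states the transition graph has no cycle, so every accepting path has bounded length and L is finite.

finite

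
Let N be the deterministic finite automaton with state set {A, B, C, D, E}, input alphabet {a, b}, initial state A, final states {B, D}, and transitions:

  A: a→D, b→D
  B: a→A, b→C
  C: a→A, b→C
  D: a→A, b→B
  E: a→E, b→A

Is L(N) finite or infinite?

infinite

State A is reachable from the start and can reach an accepting state, and it lies on the cycle A → D → A.
Traversing that cycle any number of times yields accepted strings of unbounded length, so the language is infinite.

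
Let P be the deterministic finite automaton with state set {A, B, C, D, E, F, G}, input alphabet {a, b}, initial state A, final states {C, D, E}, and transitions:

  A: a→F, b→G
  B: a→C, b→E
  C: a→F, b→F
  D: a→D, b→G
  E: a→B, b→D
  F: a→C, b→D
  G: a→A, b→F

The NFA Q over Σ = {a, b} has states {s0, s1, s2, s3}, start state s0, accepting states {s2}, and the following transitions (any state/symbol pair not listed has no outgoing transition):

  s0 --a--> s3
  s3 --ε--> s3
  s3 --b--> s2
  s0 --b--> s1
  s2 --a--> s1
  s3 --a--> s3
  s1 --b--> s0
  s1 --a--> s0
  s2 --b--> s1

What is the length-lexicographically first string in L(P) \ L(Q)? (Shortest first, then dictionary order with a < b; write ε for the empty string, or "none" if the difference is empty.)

aa

The string aa is accepted by P but not by Q.
No shorter string lies in the difference, and aa is the lexicographically first length-2 string in L(P) \ L(Q).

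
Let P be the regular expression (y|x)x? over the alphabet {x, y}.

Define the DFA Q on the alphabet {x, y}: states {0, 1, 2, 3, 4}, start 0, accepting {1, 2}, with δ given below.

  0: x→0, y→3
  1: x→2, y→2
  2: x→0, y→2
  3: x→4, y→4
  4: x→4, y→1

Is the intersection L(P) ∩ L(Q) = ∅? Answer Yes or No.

Converting the expression P to a DFA (subset construction, then merging equivalent states) gives the minimal DFA with states {p0, p1, p2, p3}, start state p0, accepting states {p1, p2} and transitions p0: x→p1, y→p1; p1: x→p2, y→p3; p2: x→p3, y→p3; p3: x→p3, y→p3.
Exploring the product automaton P × Q from the start pair (p0, 0), following both machines on each input symbol, reaches 10 state pairs: (p0, 0), (p1, 0), (p1, 3), (p2, 0), (p3, 3), (p2, 4), (p3, 4), (p3, 0), (p3, 1), (p3, 2).
P accepts in {p1, p2} and Q accepts in {1, 2}; no reachable pair has both components accepting, so no string drives both machines to acceptance simultaneously and L(P) ∩ L(Q) = ∅.
So no string is accepted by both, and the intersection is empty.

Yes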